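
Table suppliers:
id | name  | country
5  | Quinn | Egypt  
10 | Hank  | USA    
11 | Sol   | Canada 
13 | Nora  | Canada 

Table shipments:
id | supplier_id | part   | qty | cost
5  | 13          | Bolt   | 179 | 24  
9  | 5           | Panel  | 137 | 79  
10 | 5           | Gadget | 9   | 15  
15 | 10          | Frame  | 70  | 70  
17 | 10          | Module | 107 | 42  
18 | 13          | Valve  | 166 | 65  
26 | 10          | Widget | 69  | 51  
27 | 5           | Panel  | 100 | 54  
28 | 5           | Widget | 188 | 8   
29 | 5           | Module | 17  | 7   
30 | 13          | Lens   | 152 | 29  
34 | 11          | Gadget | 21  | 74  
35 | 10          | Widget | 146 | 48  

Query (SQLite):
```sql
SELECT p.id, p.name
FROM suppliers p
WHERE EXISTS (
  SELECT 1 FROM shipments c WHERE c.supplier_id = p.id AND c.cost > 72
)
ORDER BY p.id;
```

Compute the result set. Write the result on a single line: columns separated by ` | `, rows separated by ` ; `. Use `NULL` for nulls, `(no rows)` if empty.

For each suppliers row, check whether any shipments with matching supplier_id has cost > 72.
Keep rows where that is true.

5 | Quinn ; 11 | Sol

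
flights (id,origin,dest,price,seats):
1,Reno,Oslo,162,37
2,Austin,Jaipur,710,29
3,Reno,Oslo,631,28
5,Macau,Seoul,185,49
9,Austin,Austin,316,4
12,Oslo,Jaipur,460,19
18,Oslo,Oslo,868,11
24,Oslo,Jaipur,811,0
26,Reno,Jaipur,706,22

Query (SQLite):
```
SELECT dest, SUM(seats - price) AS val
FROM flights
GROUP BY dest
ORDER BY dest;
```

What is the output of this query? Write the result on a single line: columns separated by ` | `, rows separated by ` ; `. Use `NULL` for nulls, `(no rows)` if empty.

Austin | -312 ; Jaipur | -2617 ; Oslo | -1585 ; Seoul | -136

For each row compute seats - price.
Group by dest; take SUM of the expression per group.
  Austin: ids {9} → SUM(seats - price)=-312
  Jaipur: ids {2, 12, 24, 26} → SUM(seats - price)=-2617
  Oslo: ids {1, 3, 18} → SUM(seats - price)=-1585
  Seoul: ids {5} → SUM(seats - price)=-136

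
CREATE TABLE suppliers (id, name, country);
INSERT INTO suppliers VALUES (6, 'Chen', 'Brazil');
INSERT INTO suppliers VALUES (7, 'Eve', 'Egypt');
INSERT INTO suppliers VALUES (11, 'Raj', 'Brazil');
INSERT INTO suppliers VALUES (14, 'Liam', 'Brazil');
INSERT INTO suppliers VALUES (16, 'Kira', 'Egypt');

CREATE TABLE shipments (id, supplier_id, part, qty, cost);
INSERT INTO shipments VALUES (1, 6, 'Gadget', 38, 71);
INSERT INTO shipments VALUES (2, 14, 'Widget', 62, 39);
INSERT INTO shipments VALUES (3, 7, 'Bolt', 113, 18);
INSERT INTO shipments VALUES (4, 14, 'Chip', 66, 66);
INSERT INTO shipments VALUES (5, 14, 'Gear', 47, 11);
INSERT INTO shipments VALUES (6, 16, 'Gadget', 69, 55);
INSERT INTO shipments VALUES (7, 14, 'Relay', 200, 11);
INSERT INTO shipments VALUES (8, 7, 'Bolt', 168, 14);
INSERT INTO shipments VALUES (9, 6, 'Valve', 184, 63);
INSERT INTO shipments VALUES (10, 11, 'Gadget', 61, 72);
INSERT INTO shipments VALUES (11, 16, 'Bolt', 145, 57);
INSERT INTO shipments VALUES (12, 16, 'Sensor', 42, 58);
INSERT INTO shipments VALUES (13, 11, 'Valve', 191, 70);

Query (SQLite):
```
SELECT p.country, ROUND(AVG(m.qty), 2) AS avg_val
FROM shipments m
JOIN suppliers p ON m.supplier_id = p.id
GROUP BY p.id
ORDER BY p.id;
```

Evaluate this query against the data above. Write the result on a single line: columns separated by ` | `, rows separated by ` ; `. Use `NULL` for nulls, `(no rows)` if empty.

Brazil | 111 ; Egypt | 140.5 ; Brazil | 126 ; Brazil | 93.75 ; Egypt | 85.33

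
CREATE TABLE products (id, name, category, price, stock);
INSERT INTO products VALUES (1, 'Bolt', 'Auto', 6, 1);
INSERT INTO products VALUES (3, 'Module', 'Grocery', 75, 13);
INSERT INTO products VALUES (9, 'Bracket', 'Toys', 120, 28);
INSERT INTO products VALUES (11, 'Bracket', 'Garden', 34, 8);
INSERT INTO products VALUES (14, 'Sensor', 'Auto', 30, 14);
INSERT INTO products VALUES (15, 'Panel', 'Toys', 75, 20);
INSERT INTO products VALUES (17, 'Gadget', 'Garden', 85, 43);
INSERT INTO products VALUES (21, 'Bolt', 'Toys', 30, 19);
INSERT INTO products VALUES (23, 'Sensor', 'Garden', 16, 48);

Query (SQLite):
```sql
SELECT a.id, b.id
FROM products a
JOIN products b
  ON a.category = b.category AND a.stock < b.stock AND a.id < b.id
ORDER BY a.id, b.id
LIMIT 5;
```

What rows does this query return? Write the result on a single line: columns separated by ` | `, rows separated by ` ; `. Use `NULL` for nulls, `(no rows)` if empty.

Pairs (a,b) with same category, a.stock < b.stock, a.id < b.id.
category groups: Auto:{1,14} Garden:{11,17,23} Grocery:{3} Toys:{9,15,21}
Ordered by (a.id, b.id); first 5.

1 | 14 ; 11 | 17 ; 11 | 23 ; 17 | 23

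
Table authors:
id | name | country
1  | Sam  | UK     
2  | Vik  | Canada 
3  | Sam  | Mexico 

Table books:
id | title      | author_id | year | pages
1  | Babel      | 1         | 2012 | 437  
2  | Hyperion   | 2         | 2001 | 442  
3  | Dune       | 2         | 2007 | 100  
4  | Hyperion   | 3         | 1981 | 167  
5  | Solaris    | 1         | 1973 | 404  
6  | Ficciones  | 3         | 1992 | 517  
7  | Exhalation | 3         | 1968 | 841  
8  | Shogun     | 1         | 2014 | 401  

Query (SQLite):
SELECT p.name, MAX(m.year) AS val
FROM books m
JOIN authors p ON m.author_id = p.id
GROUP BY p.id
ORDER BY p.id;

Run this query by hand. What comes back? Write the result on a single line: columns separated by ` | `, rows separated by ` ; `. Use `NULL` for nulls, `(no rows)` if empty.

Sam | 2014 ; Vik | 2007 ; Sam | 1992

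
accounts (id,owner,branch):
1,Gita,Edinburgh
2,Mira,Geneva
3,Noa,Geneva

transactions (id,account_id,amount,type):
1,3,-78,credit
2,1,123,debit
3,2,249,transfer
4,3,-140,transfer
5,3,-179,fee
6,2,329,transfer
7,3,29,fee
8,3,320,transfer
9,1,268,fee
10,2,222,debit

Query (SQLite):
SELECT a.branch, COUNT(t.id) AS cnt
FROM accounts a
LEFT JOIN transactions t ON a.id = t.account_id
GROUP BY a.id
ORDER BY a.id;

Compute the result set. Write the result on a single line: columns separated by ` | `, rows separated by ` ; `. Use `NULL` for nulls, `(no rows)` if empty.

Edinburgh | 2 ; Geneva | 3 ; Geneva | 5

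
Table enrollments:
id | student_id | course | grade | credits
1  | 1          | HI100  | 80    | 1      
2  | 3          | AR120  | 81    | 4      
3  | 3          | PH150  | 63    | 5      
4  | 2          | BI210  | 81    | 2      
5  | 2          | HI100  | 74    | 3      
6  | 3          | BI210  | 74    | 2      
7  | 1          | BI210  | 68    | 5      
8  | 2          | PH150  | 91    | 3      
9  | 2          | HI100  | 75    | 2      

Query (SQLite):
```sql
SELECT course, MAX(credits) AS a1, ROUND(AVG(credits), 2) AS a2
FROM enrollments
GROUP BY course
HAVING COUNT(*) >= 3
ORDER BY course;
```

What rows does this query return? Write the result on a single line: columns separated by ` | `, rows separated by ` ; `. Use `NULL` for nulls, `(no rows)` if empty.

Group enrollments by course.
Per group compute: MAX(credits), ROUND(AVG(credits), 2).
HAVING: drop groups with fewer than 3 rows.
  AR120: ids {2} → MAX(credits)=4, ROUND(AVG(credits), 2)=4
  BI210: ids {4, 6, 7} → MAX(credits)=5, ROUND(AVG(credits), 2)=3
  HI100: ids {1, 5, 9} → MAX(credits)=3, ROUND(AVG(credits), 2)=2
  PH150: ids {3, 8} → MAX(credits)=5, ROUND(AVG(credits), 2)=4

BI210 | 5 | 3 ; HI100 | 3 | 2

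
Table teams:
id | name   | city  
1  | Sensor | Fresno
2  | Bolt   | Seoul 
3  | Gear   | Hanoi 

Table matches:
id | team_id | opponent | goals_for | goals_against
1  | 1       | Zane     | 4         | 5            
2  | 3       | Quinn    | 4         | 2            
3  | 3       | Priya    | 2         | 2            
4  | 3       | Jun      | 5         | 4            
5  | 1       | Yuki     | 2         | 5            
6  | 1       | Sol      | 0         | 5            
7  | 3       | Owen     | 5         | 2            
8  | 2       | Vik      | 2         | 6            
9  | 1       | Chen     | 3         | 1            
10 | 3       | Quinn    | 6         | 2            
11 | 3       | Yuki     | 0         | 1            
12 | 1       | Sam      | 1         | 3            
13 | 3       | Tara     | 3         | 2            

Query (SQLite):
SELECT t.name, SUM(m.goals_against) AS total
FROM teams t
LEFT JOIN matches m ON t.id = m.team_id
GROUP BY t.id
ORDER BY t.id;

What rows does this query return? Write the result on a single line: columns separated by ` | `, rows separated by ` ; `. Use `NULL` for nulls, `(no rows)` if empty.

Sensor | 19 ; Bolt | 6 ; Gear | 15

LEFT JOIN keeps every teams row; unmatched ones get NULL for matches columns.
Group by teams.id and compute SUM(m.goals_against). SUM over an all-NULL group is NULL.
  1: ids {1, 5, 6, 9, 12} → SUM(m.goals_against)=19
  2: ids {8} → SUM(m.goals_against)=6
  3: ids {2, 3, 4, 7, 10, 11, 13} → SUM(m.goals_against)=15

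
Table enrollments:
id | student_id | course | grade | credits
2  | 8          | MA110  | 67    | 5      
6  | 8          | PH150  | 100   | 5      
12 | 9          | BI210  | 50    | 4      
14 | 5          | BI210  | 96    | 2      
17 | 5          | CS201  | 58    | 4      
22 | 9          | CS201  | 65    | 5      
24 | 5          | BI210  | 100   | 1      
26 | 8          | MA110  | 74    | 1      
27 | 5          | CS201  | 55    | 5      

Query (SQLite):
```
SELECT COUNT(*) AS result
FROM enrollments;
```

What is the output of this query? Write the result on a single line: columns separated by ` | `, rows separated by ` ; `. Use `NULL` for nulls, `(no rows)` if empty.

All credits values: [5, 5, 4, 2, 4, 5, 1, 1, 5].
COUNT(*) counts rows → 9.

9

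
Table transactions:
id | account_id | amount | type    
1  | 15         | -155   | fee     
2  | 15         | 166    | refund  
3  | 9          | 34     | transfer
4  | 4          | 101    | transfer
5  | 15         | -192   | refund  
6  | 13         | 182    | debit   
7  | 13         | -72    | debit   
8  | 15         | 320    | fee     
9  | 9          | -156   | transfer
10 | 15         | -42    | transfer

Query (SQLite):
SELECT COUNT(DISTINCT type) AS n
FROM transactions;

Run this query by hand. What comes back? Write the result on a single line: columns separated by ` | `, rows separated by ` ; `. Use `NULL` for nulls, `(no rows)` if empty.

Count distinct non-NULL type values.

4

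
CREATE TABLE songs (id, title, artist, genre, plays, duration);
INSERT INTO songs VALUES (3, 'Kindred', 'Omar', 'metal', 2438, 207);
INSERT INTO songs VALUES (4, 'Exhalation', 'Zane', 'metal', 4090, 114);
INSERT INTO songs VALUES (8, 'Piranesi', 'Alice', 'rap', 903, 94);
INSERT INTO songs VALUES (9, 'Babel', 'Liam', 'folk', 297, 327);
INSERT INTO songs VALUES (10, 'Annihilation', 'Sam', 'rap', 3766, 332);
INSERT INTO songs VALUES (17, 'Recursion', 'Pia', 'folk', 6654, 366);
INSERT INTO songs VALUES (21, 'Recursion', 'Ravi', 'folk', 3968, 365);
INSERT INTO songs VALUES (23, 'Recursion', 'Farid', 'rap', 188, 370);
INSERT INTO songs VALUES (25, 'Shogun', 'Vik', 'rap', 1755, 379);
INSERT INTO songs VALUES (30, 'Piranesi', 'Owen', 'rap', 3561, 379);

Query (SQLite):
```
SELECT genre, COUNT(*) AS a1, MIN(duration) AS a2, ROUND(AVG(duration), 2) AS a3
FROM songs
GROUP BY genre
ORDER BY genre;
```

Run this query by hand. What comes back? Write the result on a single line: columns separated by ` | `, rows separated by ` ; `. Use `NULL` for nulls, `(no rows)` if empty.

folk | 3 | 327 | 352.67 ; metal | 2 | 114 | 160.5 ; rap | 5 | 94 | 310.8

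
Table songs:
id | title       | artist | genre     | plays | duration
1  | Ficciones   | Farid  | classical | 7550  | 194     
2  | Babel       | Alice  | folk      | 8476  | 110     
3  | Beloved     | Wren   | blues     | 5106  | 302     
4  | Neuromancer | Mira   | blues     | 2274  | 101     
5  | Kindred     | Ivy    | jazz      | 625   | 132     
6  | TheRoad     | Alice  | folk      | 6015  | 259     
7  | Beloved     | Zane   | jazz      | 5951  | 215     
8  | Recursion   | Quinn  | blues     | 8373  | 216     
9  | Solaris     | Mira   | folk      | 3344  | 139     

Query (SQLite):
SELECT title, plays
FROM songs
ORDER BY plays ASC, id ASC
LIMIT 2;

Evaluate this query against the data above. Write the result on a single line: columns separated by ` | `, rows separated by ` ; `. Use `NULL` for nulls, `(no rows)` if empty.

Kindred | 625 ; Neuromancer | 2274

Sort by plays asc, tiebreak id asc: (625, id=5), (2274, id=4), (3344, id=9), (5106, id=3), (5951, id=7) …. Take first 2.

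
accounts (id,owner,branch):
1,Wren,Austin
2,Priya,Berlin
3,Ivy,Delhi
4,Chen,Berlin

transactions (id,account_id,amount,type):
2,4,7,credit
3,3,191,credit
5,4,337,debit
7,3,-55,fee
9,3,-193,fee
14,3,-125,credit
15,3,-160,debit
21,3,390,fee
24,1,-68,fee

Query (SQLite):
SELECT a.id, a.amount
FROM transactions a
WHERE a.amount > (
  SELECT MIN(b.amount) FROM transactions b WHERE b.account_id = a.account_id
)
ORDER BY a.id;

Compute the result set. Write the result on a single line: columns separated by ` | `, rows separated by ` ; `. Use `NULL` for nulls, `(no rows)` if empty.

3 | 191 ; 5 | 337 ; 7 | -55 ; 14 | -125 ; 15 | -160 ; 21 | 390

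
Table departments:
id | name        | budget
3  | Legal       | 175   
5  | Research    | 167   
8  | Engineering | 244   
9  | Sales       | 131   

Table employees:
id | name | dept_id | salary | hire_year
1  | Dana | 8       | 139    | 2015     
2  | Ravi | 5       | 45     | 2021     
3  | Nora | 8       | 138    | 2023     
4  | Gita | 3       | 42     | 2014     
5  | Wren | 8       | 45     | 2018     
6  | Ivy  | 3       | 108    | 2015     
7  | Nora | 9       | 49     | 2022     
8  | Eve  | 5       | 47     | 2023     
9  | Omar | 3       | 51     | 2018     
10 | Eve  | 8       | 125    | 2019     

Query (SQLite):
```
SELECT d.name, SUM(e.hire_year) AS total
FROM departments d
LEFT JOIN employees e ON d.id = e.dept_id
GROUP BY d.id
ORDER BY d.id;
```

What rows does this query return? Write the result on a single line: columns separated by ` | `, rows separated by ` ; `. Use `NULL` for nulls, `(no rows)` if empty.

LEFT JOIN keeps every departments row; unmatched ones get NULL for employees columns.
Group by departments.id and compute SUM(e.hire_year). SUM over an all-NULL group is NULL.
  3: ids {4, 6, 9} → SUM(e.hire_year)=6047
  5: ids {2, 8} → SUM(e.hire_year)=4044
  8: ids {1, 3, 5, 10} → SUM(e.hire_year)=8075
  9: ids {7} → SUM(e.hire_year)=2022

Legal | 6047 ; Research | 4044 ; Engineering | 8075 ; Sales | 2022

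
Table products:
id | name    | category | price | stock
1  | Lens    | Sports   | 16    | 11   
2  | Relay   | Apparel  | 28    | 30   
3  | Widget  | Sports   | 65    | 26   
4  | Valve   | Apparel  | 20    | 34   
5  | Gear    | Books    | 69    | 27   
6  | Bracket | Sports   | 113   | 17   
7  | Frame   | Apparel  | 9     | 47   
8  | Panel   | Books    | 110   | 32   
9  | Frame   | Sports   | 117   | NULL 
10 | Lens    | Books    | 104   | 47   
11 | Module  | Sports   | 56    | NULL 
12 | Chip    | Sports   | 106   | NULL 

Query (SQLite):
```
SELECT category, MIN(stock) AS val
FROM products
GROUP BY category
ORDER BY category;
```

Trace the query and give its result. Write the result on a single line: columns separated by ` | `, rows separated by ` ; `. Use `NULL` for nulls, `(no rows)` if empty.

Apparel | 30 ; Books | 27 ; Sports | 11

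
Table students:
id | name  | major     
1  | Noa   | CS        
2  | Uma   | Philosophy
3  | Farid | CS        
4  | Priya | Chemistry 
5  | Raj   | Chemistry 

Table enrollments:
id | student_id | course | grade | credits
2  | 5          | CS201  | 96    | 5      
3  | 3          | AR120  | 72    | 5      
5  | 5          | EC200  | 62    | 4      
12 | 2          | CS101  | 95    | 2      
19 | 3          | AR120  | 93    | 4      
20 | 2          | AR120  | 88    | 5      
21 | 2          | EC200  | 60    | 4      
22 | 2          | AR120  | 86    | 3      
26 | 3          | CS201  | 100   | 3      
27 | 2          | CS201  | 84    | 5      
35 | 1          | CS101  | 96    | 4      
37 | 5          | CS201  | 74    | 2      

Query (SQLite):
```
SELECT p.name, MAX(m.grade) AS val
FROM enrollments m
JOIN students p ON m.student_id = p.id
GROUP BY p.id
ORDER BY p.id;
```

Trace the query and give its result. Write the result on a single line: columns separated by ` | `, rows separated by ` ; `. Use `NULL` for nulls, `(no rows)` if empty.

Join each enrollments row to its students via student_id.
Group joined rows by students.id; compute MAX(m.grade) per group.
  1: ids {35} → MAX(m.grade)=96
  2: ids {12, 20, 21, 22, 27} → MAX(m.grade)=95
  3: ids {3, 19, 26} → MAX(m.grade)=100
  5: ids {2, 5, 37} → MAX(m.grade)=96

Noa | 96 ; Uma | 95 ; Farid | 100 ; Raj | 96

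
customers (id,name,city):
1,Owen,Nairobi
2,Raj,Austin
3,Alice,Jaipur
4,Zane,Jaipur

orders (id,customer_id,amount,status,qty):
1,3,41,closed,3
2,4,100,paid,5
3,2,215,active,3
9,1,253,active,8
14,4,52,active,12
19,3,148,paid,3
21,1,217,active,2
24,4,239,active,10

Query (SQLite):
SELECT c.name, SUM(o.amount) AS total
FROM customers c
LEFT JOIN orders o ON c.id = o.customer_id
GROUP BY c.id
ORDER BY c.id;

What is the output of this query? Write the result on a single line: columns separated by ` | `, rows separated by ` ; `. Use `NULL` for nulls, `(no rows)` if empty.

LEFT JOIN keeps every customers row; unmatched ones get NULL for orders columns.
Group by customers.id and compute SUM(o.amount). SUM over an all-NULL group is NULL.
  1: ids {9, 21} → SUM(o.amount)=470
  2: ids {3} → SUM(o.amount)=215
  3: ids {1, 19} → SUM(o.amount)=189
  4: ids {2, 14, 24} → SUM(o.amount)=391

Owen | 470 ; Raj | 215 ; Alice | 189 ; Zane | 391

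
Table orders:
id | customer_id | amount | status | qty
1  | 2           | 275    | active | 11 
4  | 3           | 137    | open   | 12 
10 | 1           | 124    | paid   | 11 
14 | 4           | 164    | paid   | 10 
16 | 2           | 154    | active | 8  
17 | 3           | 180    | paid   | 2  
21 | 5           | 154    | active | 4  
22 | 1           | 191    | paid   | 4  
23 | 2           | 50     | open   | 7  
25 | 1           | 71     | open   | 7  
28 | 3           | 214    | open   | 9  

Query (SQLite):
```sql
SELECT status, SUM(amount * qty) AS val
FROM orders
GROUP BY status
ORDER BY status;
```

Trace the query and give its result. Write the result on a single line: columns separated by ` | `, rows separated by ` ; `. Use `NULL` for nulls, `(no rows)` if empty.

active | 4873 ; open | 4417 ; paid | 4128

For each row compute amount * qty.
Group by status; take SUM of the expression per group.
  active: ids {1, 16, 21} → SUM(amount * qty)=4873
  open: ids {4, 23, 25, 28} → SUM(amount * qty)=4417
  paid: ids {10, 14, 17, 22} → SUM(amount * qty)=4128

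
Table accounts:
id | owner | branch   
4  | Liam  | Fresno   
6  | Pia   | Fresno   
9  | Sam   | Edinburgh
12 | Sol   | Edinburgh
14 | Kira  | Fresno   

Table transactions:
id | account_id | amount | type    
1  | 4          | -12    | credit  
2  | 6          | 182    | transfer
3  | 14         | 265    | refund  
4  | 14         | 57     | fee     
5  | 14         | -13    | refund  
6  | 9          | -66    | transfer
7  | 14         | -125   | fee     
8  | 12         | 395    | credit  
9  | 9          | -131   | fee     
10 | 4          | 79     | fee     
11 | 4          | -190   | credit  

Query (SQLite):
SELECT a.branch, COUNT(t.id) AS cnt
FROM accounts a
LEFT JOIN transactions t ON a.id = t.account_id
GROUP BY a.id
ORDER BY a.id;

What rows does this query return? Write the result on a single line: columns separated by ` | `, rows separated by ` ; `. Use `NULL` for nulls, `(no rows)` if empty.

Fresno | 3 ; Fresno | 1 ; Edinburgh | 2 ; Edinburgh | 1 ; Fresno | 4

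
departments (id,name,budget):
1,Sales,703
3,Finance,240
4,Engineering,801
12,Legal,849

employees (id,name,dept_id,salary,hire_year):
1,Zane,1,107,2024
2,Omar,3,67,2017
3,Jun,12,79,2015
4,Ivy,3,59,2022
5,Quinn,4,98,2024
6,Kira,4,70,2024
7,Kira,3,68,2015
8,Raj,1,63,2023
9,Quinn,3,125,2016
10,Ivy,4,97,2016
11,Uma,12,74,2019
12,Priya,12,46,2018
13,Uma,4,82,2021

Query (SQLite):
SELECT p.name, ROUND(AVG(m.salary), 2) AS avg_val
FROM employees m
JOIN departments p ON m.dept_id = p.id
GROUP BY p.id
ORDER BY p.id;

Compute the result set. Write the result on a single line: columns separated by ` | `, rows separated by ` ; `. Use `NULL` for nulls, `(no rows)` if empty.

Join each employees row to its departments via dept_id.
Group joined rows by departments.id; compute ROUND(AVG(m.salary), 2) per group.
  1: ids {1, 8} → ROUND(AVG(m.salary), 2)=85
  3: ids {2, 4, 7, 9} → ROUND(AVG(m.salary), 2)=79.75
  4: ids {5, 6, 10, 13} → ROUND(AVG(m.salary), 2)=86.75
  12: ids {3, 11, 12} → ROUND(AVG(m.salary), 2)=66.33

Sales | 85 ; Finance | 79.75 ; Engineering | 86.75 ; Legal | 66.33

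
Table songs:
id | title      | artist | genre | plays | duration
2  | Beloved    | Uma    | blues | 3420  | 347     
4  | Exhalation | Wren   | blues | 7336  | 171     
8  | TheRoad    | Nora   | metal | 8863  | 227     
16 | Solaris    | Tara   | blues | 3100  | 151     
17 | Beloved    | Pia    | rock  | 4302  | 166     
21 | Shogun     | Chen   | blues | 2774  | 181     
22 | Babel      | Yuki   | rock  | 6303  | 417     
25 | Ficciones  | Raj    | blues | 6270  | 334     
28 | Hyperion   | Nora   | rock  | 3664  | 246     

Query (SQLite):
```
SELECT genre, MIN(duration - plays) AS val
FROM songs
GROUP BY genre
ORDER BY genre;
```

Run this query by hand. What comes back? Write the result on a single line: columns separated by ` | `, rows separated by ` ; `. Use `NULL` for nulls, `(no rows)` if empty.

blues | -7165 ; metal | -8636 ; rock | -5886

For each row compute duration - plays.
Group by genre; take MIN of the expression per group.
  blues: ids {2, 4, 16, 21, 25} → MIN(duration - plays)=-7165
  metal: ids {8} → MIN(duration - plays)=-8636
  rock: ids {17, 22, 28} → MIN(duration - plays)=-5886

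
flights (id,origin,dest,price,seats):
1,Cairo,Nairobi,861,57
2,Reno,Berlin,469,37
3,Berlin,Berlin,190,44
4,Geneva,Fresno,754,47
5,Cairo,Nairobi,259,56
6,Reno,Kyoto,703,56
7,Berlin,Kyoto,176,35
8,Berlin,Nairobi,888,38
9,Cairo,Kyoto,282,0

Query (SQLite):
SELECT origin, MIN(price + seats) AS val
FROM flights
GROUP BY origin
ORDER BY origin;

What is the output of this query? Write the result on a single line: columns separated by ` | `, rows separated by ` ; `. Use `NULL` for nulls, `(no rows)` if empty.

For each row compute price + seats.
Group by origin; take MIN of the expression per group.
  Berlin: ids {3, 7, 8} → MIN(price + seats)=211
  Cairo: ids {1, 5, 9} → MIN(price + seats)=282
  Geneva: ids {4} → MIN(price + seats)=801
  Reno: ids {2, 6} → MIN(price + seats)=506

Berlin | 211 ; Cairo | 282 ; Geneva | 801 ; Reno | 506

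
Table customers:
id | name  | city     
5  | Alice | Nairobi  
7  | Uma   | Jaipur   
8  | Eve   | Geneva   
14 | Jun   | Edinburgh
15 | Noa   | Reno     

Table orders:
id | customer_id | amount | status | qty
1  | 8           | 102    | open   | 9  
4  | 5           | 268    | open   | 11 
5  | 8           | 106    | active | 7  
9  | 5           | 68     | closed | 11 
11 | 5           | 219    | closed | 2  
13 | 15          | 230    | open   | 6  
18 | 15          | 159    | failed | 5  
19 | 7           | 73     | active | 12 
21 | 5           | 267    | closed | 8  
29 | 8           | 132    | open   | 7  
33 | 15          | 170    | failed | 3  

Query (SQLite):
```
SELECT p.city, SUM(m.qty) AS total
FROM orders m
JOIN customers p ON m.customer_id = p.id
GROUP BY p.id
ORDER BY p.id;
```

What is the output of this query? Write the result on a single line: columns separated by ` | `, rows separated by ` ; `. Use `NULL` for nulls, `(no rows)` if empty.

Join each orders row to its customers via customer_id.
Group joined rows by customers.id; compute SUM(m.qty) per group.
  5: ids {4, 9, 11, 21} → SUM(m.qty)=32
  7: ids {19} → SUM(m.qty)=12
  8: ids {1, 5, 29} → SUM(m.qty)=23
  15: ids {13, 18, 33} → SUM(m.qty)=14

Nairobi | 32 ; Jaipur | 12 ; Geneva | 23 ; Reno | 14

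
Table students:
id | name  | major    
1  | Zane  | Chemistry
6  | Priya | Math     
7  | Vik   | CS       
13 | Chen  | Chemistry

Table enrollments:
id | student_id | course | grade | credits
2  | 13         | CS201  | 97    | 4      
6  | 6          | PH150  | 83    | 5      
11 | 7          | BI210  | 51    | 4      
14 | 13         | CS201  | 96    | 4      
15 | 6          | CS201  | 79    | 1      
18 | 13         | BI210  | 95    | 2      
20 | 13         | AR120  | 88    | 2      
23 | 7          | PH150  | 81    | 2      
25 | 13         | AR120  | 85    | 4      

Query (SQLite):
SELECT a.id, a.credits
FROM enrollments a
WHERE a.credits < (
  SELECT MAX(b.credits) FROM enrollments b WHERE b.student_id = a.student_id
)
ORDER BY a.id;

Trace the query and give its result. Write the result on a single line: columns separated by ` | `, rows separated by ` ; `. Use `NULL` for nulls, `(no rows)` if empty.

15 | 1 ; 18 | 2 ; 20 | 2 ; 23 | 2

For each enrollments row a, compute MAX(credits) over rows sharing a.student_id.
Keep row a if a.credits < that per-group MAX.
  student_id=6: MAX(credits) = 5
  student_id=7: MAX(credits) = 4
  student_id=13: MAX(credits) = 4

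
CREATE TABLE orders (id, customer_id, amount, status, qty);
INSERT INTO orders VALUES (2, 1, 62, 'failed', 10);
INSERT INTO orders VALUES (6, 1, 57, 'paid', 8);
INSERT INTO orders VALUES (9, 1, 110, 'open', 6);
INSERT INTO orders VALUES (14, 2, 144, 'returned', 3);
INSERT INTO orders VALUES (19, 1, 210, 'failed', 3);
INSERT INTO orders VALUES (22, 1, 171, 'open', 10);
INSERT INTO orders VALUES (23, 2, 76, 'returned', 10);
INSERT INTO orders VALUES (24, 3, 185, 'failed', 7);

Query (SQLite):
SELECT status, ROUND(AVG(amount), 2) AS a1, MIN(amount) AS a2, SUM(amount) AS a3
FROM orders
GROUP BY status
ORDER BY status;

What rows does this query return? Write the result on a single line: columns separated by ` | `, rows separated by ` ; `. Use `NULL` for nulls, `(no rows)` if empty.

Group orders by status.
Per group compute: ROUND(AVG(amount), 2), MIN(amount), SUM(amount).
  failed: ids {2, 19, 24} → ROUND(AVG(amount), 2)=152.33, MIN(amount)=62, SUM(amount)=457
  open: ids {9, 22} → ROUND(AVG(amount), 2)=140.5, MIN(amount)=110, SUM(amount)=281
  paid: ids {6} → ROUND(AVG(amount), 2)=57, MIN(amount)=57, SUM(amount)=57
  returned: ids {14, 23} → ROUND(AVG(amount), 2)=110, MIN(amount)=76, SUM(amount)=220

failed | 152.33 | 62 | 457 ; open | 140.5 | 110 | 281 ; paid | 57 | 57 | 57 ; returned | 110 | 76 | 220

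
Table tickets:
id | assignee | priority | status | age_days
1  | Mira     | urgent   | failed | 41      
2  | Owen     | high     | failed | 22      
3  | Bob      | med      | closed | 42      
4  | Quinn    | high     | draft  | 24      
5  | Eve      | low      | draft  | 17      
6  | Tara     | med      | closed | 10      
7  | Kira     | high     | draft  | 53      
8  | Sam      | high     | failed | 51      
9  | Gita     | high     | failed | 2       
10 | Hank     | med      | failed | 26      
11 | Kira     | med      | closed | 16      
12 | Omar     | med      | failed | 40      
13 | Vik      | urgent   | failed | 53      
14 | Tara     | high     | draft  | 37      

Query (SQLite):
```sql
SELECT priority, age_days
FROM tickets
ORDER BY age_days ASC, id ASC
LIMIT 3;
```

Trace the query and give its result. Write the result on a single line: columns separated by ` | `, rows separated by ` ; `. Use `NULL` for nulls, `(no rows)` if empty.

high | 2 ; med | 10 ; med | 16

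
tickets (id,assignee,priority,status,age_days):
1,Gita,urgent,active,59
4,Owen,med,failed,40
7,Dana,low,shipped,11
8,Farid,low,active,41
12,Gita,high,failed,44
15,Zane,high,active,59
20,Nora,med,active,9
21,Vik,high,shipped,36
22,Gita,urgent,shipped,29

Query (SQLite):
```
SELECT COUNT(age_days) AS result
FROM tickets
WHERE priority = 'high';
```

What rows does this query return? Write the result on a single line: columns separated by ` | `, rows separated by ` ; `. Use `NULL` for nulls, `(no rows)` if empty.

3

Rows where priority='high' → age_days values: [44, 59, 36].
COUNT(age_days) counts non-NULL values → 3.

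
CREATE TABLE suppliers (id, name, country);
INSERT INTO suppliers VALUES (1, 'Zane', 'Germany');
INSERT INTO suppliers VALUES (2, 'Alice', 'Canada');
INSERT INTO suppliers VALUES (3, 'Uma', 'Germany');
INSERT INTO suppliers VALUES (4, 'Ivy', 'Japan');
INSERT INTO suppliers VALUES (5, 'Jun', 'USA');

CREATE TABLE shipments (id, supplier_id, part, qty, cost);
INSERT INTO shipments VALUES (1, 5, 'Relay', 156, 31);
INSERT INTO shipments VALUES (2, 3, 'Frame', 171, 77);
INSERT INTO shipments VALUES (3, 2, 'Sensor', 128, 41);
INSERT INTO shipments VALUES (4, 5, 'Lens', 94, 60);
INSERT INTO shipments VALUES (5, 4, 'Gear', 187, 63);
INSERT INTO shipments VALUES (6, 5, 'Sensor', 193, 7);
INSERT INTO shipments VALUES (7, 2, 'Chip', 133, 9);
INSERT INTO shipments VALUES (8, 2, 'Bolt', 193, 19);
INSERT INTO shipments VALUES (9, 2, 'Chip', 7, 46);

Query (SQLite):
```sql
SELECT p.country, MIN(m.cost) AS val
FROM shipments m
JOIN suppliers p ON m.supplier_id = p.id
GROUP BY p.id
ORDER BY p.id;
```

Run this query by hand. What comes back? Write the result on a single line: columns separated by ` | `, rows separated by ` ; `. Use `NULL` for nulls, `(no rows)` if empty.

Canada | 9 ; Germany | 77 ; Japan | 63 ; USA | 7

Join each shipments row to its suppliers via supplier_id.
Group joined rows by suppliers.id; compute MIN(m.cost) per group.
  2: ids {3, 7, 8, 9} → MIN(m.cost)=9
  3: ids {2} → MIN(m.cost)=77
  4: ids {5} → MIN(m.cost)=63
  5: ids {1, 4, 6} → MIN(m.cost)=7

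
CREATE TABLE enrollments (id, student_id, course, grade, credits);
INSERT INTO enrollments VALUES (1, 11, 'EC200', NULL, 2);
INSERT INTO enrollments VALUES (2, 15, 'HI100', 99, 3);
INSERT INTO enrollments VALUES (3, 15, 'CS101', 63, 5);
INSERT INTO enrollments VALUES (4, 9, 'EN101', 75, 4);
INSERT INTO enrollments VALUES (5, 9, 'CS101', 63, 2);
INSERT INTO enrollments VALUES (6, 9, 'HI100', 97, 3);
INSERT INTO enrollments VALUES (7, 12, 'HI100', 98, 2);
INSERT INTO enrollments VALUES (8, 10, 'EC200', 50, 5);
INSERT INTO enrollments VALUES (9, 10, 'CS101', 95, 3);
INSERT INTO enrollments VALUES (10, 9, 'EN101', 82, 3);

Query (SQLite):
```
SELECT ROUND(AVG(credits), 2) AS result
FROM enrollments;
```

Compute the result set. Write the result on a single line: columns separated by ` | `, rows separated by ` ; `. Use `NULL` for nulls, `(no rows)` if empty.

All credits values: [2, 3, 5, 4, 2, 3, 2, 5, 3, 3].
AVG = 32 / 10 (rounded to 2 dp).

3.2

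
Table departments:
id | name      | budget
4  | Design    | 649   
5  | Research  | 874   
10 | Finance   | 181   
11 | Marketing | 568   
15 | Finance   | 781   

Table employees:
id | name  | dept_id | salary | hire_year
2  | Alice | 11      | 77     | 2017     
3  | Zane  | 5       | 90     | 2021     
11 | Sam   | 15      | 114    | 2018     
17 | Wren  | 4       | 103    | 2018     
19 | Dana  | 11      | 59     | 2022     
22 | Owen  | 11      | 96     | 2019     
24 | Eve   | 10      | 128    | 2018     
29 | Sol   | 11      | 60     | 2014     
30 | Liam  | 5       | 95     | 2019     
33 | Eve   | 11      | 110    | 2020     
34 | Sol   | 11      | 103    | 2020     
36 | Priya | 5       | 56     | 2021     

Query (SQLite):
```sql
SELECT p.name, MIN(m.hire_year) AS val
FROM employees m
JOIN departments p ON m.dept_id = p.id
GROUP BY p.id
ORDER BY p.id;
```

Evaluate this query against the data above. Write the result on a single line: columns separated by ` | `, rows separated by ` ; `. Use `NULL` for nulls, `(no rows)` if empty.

Join each employees row to its departments via dept_id.
Group joined rows by departments.id; compute MIN(m.hire_year) per group.
  4: ids {17} → MIN(m.hire_year)=2018
  5: ids {3, 30, 36} → MIN(m.hire_year)=2019
  10: ids {24} → MIN(m.hire_year)=2018
  11: ids {2, 19, 22, 29, 33, 34} → MIN(m.hire_year)=2014
  15: ids {11} → MIN(m.hire_year)=2018

Design | 2018 ; Research | 2019 ; Finance | 2018 ; Marketing | 2014 ; Finance | 2018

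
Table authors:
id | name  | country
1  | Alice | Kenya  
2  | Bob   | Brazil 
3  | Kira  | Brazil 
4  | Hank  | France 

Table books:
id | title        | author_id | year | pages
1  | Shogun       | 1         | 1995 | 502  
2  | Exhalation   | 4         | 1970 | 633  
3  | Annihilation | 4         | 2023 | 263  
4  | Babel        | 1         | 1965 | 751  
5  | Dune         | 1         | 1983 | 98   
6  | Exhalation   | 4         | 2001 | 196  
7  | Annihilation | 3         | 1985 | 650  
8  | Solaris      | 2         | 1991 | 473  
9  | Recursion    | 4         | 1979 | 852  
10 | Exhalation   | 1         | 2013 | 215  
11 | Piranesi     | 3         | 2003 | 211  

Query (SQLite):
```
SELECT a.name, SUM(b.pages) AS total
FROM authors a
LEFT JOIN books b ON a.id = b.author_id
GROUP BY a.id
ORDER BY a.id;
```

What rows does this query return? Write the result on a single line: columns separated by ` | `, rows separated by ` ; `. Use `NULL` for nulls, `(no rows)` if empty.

LEFT JOIN keeps every authors row; unmatched ones get NULL for books columns.
Group by authors.id and compute SUM(b.pages). SUM over an all-NULL group is NULL.
  1: ids {1, 4, 5, 10} → SUM(b.pages)=1566
  2: ids {8} → SUM(b.pages)=473
  3: ids {7, 11} → SUM(b.pages)=861
  4: ids {2, 3, 6, 9} → SUM(b.pages)=1944

Alice | 1566 ; Bob | 473 ; Kira | 861 ; Hank | 1944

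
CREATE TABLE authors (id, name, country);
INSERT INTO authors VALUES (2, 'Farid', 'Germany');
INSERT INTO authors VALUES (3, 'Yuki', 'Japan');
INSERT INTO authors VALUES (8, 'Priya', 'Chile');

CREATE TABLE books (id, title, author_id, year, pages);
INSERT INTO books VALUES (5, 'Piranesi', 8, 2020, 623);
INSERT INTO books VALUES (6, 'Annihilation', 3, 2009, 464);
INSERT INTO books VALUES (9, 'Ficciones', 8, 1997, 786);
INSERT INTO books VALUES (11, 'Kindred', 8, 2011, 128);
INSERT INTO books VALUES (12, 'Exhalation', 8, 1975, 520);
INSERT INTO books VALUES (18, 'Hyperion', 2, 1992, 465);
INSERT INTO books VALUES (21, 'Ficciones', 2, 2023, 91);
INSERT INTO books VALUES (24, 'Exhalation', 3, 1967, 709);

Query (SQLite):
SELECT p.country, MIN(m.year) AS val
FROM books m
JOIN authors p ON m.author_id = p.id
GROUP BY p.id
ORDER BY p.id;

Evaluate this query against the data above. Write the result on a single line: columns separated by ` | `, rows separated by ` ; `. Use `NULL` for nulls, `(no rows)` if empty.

Germany | 1992 ; Japan | 1967 ; Chile | 1975

Join each books row to its authors via author_id.
Group joined rows by authors.id; compute MIN(m.year) per group.
  2: ids {18, 21} → MIN(m.year)=1992
  3: ids {6, 24} → MIN(m.year)=1967
  8: ids {5, 9, 11, 12} → MIN(m.year)=1975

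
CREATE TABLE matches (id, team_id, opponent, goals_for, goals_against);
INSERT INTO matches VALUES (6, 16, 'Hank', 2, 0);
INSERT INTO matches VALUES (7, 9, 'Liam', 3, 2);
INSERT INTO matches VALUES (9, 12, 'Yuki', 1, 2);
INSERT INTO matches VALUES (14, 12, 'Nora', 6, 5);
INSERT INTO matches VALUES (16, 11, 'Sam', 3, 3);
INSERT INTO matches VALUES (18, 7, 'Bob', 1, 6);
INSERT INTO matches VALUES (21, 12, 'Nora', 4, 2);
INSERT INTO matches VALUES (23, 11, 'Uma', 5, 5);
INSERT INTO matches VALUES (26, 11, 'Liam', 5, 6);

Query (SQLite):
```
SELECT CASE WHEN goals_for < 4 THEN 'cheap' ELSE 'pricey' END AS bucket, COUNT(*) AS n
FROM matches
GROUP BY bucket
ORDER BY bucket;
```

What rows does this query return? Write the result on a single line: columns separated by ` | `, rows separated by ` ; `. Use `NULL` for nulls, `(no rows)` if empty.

cheap | 5 ; pricey | 4

Bucket rows by goals_for < 4 → 'cheap' else 'pricey'; count each bucket.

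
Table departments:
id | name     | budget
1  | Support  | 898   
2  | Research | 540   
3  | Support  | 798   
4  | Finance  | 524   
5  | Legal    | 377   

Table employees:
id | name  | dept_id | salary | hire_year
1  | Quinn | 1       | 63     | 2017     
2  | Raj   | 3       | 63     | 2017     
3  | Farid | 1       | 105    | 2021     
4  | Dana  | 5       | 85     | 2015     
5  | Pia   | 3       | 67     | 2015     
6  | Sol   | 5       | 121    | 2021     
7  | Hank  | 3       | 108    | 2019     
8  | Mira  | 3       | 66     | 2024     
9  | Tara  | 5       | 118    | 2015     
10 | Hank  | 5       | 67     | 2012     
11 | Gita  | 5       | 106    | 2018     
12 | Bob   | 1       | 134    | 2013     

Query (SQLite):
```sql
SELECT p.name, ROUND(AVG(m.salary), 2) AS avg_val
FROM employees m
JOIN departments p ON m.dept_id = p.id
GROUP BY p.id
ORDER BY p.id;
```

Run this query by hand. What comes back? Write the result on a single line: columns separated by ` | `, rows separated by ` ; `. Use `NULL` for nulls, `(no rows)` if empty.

Join each employees row to its departments via dept_id.
Group joined rows by departments.id; compute ROUND(AVG(m.salary), 2) per group.
  1: ids {1, 3, 12} → ROUND(AVG(m.salary), 2)=100.67
  3: ids {2, 5, 7, 8} → ROUND(AVG(m.salary), 2)=76
  5: ids {4, 6, 9, 10, 11} → ROUND(AVG(m.salary), 2)=99.4

Support | 100.67 ; Support | 76 ; Legal | 99.4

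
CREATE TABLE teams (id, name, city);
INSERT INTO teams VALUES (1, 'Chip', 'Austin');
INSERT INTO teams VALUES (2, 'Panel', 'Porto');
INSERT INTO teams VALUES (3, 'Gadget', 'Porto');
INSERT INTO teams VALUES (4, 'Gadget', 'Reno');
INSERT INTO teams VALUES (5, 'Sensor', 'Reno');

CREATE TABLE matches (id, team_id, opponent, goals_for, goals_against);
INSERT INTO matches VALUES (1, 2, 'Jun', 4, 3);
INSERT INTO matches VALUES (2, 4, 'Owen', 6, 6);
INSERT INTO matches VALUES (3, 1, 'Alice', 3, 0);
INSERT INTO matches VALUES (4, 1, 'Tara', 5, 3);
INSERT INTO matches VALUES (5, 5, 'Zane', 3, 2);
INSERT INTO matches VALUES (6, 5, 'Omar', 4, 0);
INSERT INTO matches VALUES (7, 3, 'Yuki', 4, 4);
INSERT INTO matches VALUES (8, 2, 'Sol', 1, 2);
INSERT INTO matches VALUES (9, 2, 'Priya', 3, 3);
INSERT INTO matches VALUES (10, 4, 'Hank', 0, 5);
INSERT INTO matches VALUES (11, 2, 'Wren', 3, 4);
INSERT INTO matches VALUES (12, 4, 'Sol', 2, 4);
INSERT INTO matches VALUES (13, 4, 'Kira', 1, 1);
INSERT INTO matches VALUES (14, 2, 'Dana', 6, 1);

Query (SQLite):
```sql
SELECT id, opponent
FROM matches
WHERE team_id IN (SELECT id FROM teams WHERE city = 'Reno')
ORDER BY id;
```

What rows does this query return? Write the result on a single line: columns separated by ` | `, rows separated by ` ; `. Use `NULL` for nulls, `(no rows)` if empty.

Inner query: teams.id where city = 'Reno'.
Outer: keep matches rows whose team_id is in that set.
Inner query → {4, 5}

2 | Owen ; 5 | Zane ; 6 | Omar ; 10 | Hank ; 12 | Sol ; 13 | Kira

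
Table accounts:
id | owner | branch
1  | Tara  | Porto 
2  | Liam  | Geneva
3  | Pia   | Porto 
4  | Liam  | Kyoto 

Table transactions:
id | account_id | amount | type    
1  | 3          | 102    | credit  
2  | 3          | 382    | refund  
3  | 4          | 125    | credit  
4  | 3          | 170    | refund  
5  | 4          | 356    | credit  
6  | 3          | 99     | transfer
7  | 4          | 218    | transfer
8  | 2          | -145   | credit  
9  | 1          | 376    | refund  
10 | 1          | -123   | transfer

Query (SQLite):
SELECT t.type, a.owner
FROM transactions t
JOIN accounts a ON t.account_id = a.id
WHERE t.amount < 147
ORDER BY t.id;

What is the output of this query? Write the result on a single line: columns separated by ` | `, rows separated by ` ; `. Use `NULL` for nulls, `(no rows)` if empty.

credit | Pia ; credit | Liam ; transfer | Pia ; credit | Liam ; transfer | Tara

Each transactions row matches the accounts row where account_id = accounts.id.
Then keep rows with t.amount < 147.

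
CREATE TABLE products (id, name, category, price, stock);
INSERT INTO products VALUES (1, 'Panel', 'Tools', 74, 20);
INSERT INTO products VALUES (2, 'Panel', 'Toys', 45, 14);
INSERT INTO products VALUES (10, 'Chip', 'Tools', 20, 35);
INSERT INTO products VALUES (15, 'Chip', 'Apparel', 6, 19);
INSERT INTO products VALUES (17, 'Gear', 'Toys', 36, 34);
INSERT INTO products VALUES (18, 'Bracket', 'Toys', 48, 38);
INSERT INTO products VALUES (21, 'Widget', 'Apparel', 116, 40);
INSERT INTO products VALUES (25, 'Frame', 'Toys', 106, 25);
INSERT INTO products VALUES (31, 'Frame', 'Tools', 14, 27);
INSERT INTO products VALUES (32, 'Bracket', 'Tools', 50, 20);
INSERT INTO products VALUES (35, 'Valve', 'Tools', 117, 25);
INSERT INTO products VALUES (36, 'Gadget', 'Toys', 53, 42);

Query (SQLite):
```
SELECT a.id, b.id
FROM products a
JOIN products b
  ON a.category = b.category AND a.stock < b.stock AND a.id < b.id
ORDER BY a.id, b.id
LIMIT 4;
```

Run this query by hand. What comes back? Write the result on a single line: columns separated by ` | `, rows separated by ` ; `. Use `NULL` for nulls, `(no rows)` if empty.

Pairs (a,b) with same category, a.stock < b.stock, a.id < b.id.
category groups: Apparel:{15,21} Tools:{1,10,31,32,35} Toys:{2,17,18,25,36}
Ordered by (a.id, b.id); first 4.

1 | 10 ; 1 | 31 ; 1 | 35 ; 2 | 17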